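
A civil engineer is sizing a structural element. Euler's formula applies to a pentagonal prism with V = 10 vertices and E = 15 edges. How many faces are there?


Polyhedron: pentagonal prism
Euler's formula for convex polyhedra: V - E + F = 2
Given: V = 10 vertices and E = 15 edges
Solve for F:
F = 2 + E - V = 2 + 15 - 10 = 7
7 faces


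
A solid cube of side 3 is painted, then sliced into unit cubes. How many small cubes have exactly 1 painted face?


Large cube: 3 x 3 x 3, cut into unit cubes.
n = 3, so n - 2 = 1
Cubes with 1 painted face lie in the interior of each face.
A cube has 6 faces; each contributes (n - 2)^2 = 1 such cubes.
Count = 6 * 1 = 6
6 unit cubes


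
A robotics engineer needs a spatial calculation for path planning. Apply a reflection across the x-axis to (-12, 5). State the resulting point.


Transformation: reflection
Original point: (-12, 5)
Rule for reflection over the x-axis: (x, y) -> (x, -y)
Apply: (-12, 5) -> (-12, -5)
(-12, -5)


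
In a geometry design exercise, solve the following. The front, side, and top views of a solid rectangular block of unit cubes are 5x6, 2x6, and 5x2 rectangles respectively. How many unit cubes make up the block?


Orthographic views of a solid rectangular block:
Front view 5 x 6 -> length = 5, height = 6
Side view 2 x 6 -> width = 2, height = 6 (consistent)
Top view 5 x 2 -> confirms length = 5, width = 2
The block is 5 x 2 x 6.
Total unit cubes = 5 * 2 * 6 = 60
60 unit cubes


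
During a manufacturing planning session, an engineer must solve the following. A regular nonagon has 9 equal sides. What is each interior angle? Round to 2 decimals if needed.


Shape: regular nonagon (9 sides)
Formula: interior angle = (n - 2) * 180 / n
(n - 2) = 7
(n - 2) * 180 = 1260
angle = 1260 / 9
angle = 140
140 degrees


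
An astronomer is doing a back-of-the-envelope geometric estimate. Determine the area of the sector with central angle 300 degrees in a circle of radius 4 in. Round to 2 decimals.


Shape: circular sector
Radius r = 4 in, Angle = 300 degrees
Formula: A = (angle/360) * pi * r^2
r^2 = 16
Fraction of circle = 300/360
A = (300/360) * pi * 16
A = 13.333333 * pi
A = 41.89
41.89 in^2


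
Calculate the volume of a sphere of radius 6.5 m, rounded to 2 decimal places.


Shape: sphere
Radius r = 6.5 m
Formula: V = (4/3) * pi * r^3
r^3 = 274.625
(4/3) * 274.625 = 366.166667
V = 366.166667 * pi
V = 1150.35
1150.35 m^3


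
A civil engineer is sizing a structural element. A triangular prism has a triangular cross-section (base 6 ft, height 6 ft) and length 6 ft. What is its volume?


Shape: triangular prism
Triangle base = 6 ft, triangle height = 6 ft, prism length L = 6 ft
Formula: V = (1/2 * b * h_tri) * L
Cross-section area = 0.5 * 6 * 6 = 18
V = 18 * 6
V = 108
108 ft^3


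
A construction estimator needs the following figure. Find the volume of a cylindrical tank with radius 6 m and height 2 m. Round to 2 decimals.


Shape: cylinder
Radius r = 6 m, Height h = 2 m
Formula: V = pi * r^2 * h
r^2 = 36
V = pi * 36 * 2
V = 72 * pi
V = 226.19
226.19 m^3


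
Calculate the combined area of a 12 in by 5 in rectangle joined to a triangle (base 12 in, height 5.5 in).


Composite shape: rectangle + triangle
Rectangle area = 12 * 5 = 60
Triangle area = 0.5 * 12 * 5.5 = 33
Total = 60 + 33
Total = 93
93 in^2


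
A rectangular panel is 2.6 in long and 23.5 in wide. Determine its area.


Shape: rectangle
Length l = 2.6 in, Width w = 23.5 in
Formula: A = l * w
A = 2.6 * 23.5
A = 61.1
61.1 in^2


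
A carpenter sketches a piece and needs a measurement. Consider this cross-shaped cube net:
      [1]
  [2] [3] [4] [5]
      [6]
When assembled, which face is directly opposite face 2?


Net: cross layout. Take square 3 as the base (bottom).
Fold the four squares in the horizontal row up around 3: 2 -> left, 4 -> right, 5 wraps to the top.
Fold 1 and 6 up from 3: 1 -> back, 6 -> front.
Opposite pairs are therefore: (1, 6), (2, 4), (3, 5).
Face 2 is opposite face 4.
face 4


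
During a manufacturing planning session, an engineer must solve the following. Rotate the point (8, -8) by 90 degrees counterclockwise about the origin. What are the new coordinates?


Transformation: rotation about the origin
Original point: (8, -8)
Rule for 90 deg counterclockwise: (x, y) -> (-y, x)
Apply: (8, -8) -> (8, 8)
(8, 8)


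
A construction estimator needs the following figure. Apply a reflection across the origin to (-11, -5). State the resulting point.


Transformation: reflection
Original point: (-11, -5)
Rule for reflection through the origin: (x, y) -> (-x, -y)
Apply: (-11, -5) -> (11, 5)
(11, 5)


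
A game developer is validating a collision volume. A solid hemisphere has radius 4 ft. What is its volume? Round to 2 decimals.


Shape: hemisphere (half of a sphere)
Radius r = 4 ft
Formula: V = (1/2) * (4/3) * pi * r^3 = (2/3) * pi * r^3
r^3 = 64
(2/3) * 64 = 42.666667
V = 42.666667 * pi
V = 134.04
134.04 ft^3


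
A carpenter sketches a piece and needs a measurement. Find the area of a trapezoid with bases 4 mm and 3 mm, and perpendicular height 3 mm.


Shape: trapezoid
Parallel sides a = 4 mm, b = 3 mm; Height h = 3 mm
Formula: A = (a + b) * h / 2
a + b = 4 + 3 = 7
A = 7 * 3 / 2
A = 21 / 2
A = 10.5
10.5 mm^2


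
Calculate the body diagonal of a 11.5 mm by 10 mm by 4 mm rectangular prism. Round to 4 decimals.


Shape: rectangular box (space diagonal)
l = 11.5 mm, w = 10 mm, h = 4 mm
Visualize: the diagonal of the base, then a right triangle with that diagonal and the height.
Formula: d = sqrt(l^2 + w^2 + h^2)
l^2 + w^2 + h^2 = 132.25 + 100 + 16 = 248.25
d = sqrt(248.25)
d = 15.756
15.756 mm


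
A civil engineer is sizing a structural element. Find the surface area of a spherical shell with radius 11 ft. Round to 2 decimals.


Shape: sphere
Radius r = 11 ft
Formula: SA = 4 * pi * r^2
r^2 = 121
SA = 4 * pi * 121
SA = 484 * pi
SA = 1520.53
1520.53 ft^2


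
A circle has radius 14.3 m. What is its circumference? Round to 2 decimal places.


Shape: circle
Radius r = 14.3 m
Formula: C = 2 * pi * r
C = 2 * pi * 14.3
C = 28.6 * pi
C = 89.85
89.85 m


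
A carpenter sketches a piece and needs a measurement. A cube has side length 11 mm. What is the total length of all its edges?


Shape: cube
Side s = 11 mm
A cube has 12 edges, all equal.
Formula: total edge length = 12 * s
Total = 12 * 11
Total = 132
132 mm


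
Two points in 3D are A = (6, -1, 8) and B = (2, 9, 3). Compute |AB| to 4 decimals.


3D distance between two points
P1 = (6, -1, 8), P2 = (2, 9, 3)
Formula: d = sqrt((x2-x1)^2 + (y2-y1)^2 + (z2-z1)^2)
dx = 2 - 6 = -4
dy = 9 - -1 = 10
dz = 3 - 8 = -5
dx^2 + dy^2 + dz^2 = 16 + 100 + 25 = 141
d = sqrt(141)
d = 11.8743
11.8743 units


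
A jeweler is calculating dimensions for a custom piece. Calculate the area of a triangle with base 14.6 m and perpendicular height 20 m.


Shape: triangle
Base b = 14.6 m, Height h = 20 m
Formula: A = (1/2) * b * h
A = 0.5 * 14.6 * 20
A = 0.5 * 292
A = 146
146 m^2


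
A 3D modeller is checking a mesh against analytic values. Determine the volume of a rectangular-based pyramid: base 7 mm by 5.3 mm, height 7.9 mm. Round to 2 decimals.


Shape: rectangular pyramid
Base: 7 mm x 5.3 mm, Height h = 7.9 mm
Formula: V = (1/3) * base_area * h
base_area = 7 * 5.3 = 37.1
base_area * h = 37.1 * 7.9 = 293.09
V = 293.09 / 3
V = 97.7
97.7 mm^3


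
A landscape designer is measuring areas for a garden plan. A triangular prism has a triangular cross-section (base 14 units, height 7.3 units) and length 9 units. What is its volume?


Shape: triangular prism
Triangle base = 14 units, triangle height = 7.3 units, prism length L = 9 units
Formula: V = (1/2 * b * h_tri) * L
Cross-section area = 0.5 * 14 * 7.3 = 51.1
V = 51.1 * 9
V = 459.9
459.9 units^3


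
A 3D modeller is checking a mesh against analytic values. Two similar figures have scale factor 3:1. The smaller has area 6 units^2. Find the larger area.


Linear scale factor k = 3
Original area = 6 units^2
Rule: under a linear scaling by k, areas scale by k^2.
k^2 = 3^2 = 9
New area = 6 * 9
New area = 54
54 units^2


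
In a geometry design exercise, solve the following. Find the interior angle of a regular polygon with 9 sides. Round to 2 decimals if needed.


Shape: regular nonagon (9 sides)
Formula: interior angle = (n - 2) * 180 / n
(n - 2) = 7
(n - 2) * 180 = 1260
angle = 1260 / 9
angle = 140
140 degrees


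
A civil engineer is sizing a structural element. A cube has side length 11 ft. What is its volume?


Shape: cube
Side s = 11 ft
Formula: V = s^3
V = 11 * 11 * 11
V = 121 * 11
V = 1331
1331 ft^3


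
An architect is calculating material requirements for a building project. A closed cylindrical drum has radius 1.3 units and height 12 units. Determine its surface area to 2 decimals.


Shape: closed cylinder
Radius r = 1.3 units, Height h = 12 units
Formula: SA = 2*pi*r^2 + 2*pi*r*h = 2*pi*r*(r + h)
r + h = 13.3
2 * r * (r + h) = 2 * 1.3 * 13.3 = 34.58
SA = 34.58 * pi
SA = 108.64
108.64 units^2


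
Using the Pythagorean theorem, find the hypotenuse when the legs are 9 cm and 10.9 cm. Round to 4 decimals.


Shape: right triangle
Legs a = 9 cm, b = 10.9 cm
Formula: c = sqrt(a^2 + b^2)
a^2 = 81, b^2 = 118.81
a^2 + b^2 = 199.81
c = sqrt(199.81)
c = 14.1354
14.1354 cm


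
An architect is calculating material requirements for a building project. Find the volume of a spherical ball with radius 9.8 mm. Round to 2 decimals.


Shape: sphere
Radius r = 9.8 mm
Formula: V = (4/3) * pi * r^3
r^3 = 941.192
(4/3) * 941.192 = 1254.922667
V = 1254.922667 * pi
V = 3942.46
3942.46 mm^3


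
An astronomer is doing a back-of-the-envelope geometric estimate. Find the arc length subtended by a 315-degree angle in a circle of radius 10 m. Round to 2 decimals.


Shape: circular arc
Radius r = 10 m, Angle = 315 degrees
Formula: L = (angle/360) * 2 * pi * r
2 * pi * r = 20 * pi
L = (315/360) * 20 * pi
L = 17.5 * pi
L = 54.98
54.98 m


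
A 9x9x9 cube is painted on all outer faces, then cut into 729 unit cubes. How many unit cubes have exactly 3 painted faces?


Large cube: 9 x 9 x 9, cut into unit cubes.
Cubes with 3 painted faces are at the corners. A cube always has 8 corners.
Count = 8
8 unit cubes


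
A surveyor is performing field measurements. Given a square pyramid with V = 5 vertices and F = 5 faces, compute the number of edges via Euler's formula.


Polyhedron: square pyramid
Euler's formula for convex polyhedra: V - E + F = 2
Given: V = 5 vertices and F = 5 faces
Solve for E:
E = V + F - 2 = 5 + 5 - 2 = 8
8 edges


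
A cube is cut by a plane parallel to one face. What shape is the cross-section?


Solid: cube
Cutting plane: parallel to one face
Visualize the intersection of the plane with the solid's surface.
The boundary of the cut region is a square.
square


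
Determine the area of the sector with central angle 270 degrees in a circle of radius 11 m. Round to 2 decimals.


Shape: circular sector
Radius r = 11 m, Angle = 270 degrees
Formula: A = (angle/360) * pi * r^2
r^2 = 121
Fraction of circle = 270/360
A = (270/360) * pi * 121
A = 90.75 * pi
A = 285.1
285.1 m^2


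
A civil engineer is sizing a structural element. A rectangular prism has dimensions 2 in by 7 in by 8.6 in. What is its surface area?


Shape: rectangular prism
l = 2 in, w = 7 in, h = 8.6 in
Formula: SA = 2(lw + lh + wh)
lw = 14, lh = 17.2, wh = 60.2
lw + lh + wh = 91.4
SA = 2 * 91.4
SA = 182.8
182.8 in^2


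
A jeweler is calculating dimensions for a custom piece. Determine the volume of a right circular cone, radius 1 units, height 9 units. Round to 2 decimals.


Shape: cone
Radius r = 1 units, Height h = 9 units
Formula: V = (1/3) * pi * r^2 * h
r^2 = 1
pi * r^2 * h = pi * 1 * 9 = 9 * pi
V = 9 * pi / 3
V = 9.42
9.42 units^3


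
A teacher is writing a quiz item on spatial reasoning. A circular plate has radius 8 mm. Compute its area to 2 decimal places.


Shape: circle
Radius r = 8 mm
Formula: A = pi * r^2
r^2 = 8^2 = 64
A = pi * 64
A = 201.06
201.06 mm^2


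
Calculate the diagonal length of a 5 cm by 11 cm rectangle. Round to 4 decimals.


Shape: rectangle (diagonal via Pythagoras)
Sides: 5 cm and 11 cm
Formula: d = sqrt(l^2 + w^2)
l^2 = 25, w^2 = 121
l^2 + w^2 = 146
d = sqrt(146)
d = 12.083
12.083 cm


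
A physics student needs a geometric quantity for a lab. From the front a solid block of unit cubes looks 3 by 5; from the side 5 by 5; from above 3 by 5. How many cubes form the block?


Orthographic views of a solid rectangular block:
Front view 3 x 5 -> length = 3, height = 5
Side view 5 x 5 -> width = 5, height = 5 (consistent)
Top view 3 x 5 -> confirms length = 3, width = 5
The block is 3 x 5 x 5.
Total unit cubes = 3 * 5 * 5 = 75
75 unit cubes


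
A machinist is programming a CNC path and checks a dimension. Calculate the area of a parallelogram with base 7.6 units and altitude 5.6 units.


Shape: parallelogram
Base b = 7.6 units, Height h = 5.6 units
Formula: A = b * h
A = 7.6 * 5.6
A = 42.56
42.56 units^2


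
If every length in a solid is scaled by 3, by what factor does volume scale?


Linear scale factor k = 3
Rule: under a linear scaling by k, volumes scale by k^3.
k^3 = 3 * 3 * 3
k^3 = 9 * 3
k^3 = 27
Volume scales by a factor of 27.
27 (dimensionless)


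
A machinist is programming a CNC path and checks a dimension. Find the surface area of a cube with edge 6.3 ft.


Shape: cube
Side s = 6.3 ft
A cube has 6 square faces.
Formula: SA = 6 * s^2
s^2 = 39.69
SA = 6 * 39.69
SA = 238.14
238.14 ft^2


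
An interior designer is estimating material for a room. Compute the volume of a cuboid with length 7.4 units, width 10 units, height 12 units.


Shape: rectangular prism
l = 7.4 units, w = 10 units, h = 12 units
Formula: V = l * w * h
V = 7.4 * 10 * 12
V = 74 * 12
V = 888
888 units^3


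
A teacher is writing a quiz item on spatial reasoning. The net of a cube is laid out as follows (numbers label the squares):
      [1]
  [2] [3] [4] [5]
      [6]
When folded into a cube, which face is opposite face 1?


Net: cross layout. Take square 3 as the base (bottom).
Fold the four squares in the horizontal row up around 3: 2 -> left, 4 -> right, 5 wraps to the top.
Fold 1 and 6 up from 3: 1 -> back, 6 -> front.
Opposite pairs are therefore: (1, 6), (2, 4), (3, 5).
Face 1 is opposite face 6.
face 6


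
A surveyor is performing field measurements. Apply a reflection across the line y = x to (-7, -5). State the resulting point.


Transformation: reflection
Original point: (-7, -5)
Rule for reflection over y = x: (x, y) -> (y, x)
Apply: (-7, -5) -> (-5, -7)
(-5, -7)


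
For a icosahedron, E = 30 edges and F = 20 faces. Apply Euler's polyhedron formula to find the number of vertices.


Polyhedron: icosahedron
Euler's formula for convex polyhedra: V - E + F = 2
Given: E = 30 edges and F = 20 faces
Solve for V:
V = 2 + E - F = 2 + 30 - 20 = 12
12 vertices


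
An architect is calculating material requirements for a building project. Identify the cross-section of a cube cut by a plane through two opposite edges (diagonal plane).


Solid: cube
Cutting plane: through two opposite edges (diagonal plane)
Visualize the intersection of the plane with the solid's surface.
The boundary of the cut region is a rectangle.
rectangle


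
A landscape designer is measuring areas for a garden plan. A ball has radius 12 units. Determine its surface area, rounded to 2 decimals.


Shape: sphere
Radius r = 12 units
Formula: SA = 4 * pi * r^2
r^2 = 144
SA = 4 * pi * 144
SA = 576 * pi
SA = 1809.56
1809.56 units^2


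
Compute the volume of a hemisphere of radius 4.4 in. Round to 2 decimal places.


Shape: hemisphere (half of a sphere)
Radius r = 4.4 in
Formula: V = (1/2) * (4/3) * pi * r^3 = (2/3) * pi * r^3
r^3 = 85.184
(2/3) * 85.184 = 56.789333
V = 56.789333 * pi
V = 178.41
178.41 in^3


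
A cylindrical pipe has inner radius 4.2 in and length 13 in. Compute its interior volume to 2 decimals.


Shape: cylinder
Radius r = 4.2 in, Height h = 13 in
Formula: V = pi * r^2 * h
r^2 = 17.64
V = pi * 17.64 * 13
V = 229.32 * pi
V = 720.43
720.43 in^3


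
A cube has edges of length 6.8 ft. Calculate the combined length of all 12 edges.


Shape: cube
Side s = 6.8 ft
A cube has 12 edges, all equal.
Formula: total edge length = 12 * s
Total = 12 * 6.8
Total = 81.6
81.6 ft


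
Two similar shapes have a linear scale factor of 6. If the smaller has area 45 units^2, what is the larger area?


Linear scale factor k = 6
Original area = 45 units^2
Rule: under a linear scaling by k, areas scale by k^2.
k^2 = 6^2 = 36
New area = 45 * 36
New area = 1620
1620 units^2


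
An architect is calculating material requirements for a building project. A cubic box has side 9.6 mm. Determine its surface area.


Shape: cube
Side s = 9.6 mm
A cube has 6 square faces.
Formula: SA = 6 * s^2
s^2 = 92.16
SA = 6 * 92.16
SA = 552.96
552.96 mm^2


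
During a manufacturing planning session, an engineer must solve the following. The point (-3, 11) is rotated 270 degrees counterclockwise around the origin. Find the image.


Transformation: rotation about the origin
Original point: (-3, 11)
Rule for 270 deg counterclockwise: (x, y) -> (y, -x)
Apply: (-3, 11) -> (11, 3)
(11, 3)


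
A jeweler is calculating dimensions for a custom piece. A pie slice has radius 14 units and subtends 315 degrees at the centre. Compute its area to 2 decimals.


Shape: circular sector
Radius r = 14 units, Angle = 315 degrees
Formula: A = (angle/360) * pi * r^2
r^2 = 196
Fraction of circle = 315/360
A = (315/360) * pi * 196
A = 171.5 * pi
A = 538.78
538.78 units^2


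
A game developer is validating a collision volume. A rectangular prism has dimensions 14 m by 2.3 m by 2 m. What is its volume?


Shape: rectangular prism
l = 14 m, w = 2.3 m, h = 2 m
Formula: V = l * w * h
V = 14 * 2.3 * 2
V = 32.2 * 2
V = 64.4
64.4 m^3


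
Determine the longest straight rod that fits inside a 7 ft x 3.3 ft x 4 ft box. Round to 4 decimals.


Shape: rectangular box (space diagonal)
l = 7 ft, w = 3.3 ft, h = 4 ft
Visualize: the diagonal of the base, then a right triangle with that diagonal and the height.
Formula: d = sqrt(l^2 + w^2 + h^2)
l^2 + w^2 + h^2 = 49 + 10.89 + 16 = 75.89
d = sqrt(75.89)
d = 8.7115
8.7115 ft


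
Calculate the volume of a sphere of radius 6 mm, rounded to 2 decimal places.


Shape: sphere
Radius r = 6 mm
Formula: V = (4/3) * pi * r^3
r^3 = 216
(4/3) * 216 = 288
V = 288 * pi
V = 904.78
904.78 mm^3


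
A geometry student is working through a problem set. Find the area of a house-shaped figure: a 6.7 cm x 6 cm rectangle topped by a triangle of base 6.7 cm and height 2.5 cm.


Composite shape: rectangle + triangle
Rectangle area = 6.7 * 6 = 40.2
Triangle area = 0.5 * 6.7 * 2.5 = 8.375
Total = 40.2 + 8.375
Total = 48.575
48.575 cm^2


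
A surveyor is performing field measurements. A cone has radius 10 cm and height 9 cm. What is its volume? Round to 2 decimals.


Shape: cone
Radius r = 10 cm, Height h = 9 cm
Formula: V = (1/3) * pi * r^2 * h
r^2 = 100
pi * r^2 * h = pi * 100 * 9 = 900 * pi
V = 900 * pi / 3
V = 942.48
942.48 cm^3


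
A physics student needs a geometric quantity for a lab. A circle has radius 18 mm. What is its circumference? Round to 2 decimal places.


Shape: circle
Radius r = 18 mm
Formula: C = 2 * pi * r
C = 2 * pi * 18
C = 36 * pi
C = 113.1
113.1 mm


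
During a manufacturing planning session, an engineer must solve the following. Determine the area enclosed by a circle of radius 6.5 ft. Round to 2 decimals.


Shape: circle
Radius r = 6.5 ft
Formula: A = pi * r^2
r^2 = 6.5^2 = 42.25
A = pi * 42.25
A = 132.73
132.73 ft^2


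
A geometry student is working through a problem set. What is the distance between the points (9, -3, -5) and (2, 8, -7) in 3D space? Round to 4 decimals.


3D distance between two points
P1 = (9, -3, -5), P2 = (2, 8, -7)
Formula: d = sqrt((x2-x1)^2 + (y2-y1)^2 + (z2-z1)^2)
dx = 2 - 9 = -7
dy = 8 - -3 = 11
dz = -7 - -5 = -2
dx^2 + dy^2 + dz^2 = 49 + 121 + 4 = 174
d = sqrt(174)
d = 13.1909
13.1909 units


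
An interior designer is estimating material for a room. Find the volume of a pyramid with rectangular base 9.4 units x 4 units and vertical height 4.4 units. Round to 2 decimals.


Shape: rectangular pyramid
Base: 9.4 units x 4 units, Height h = 4.4 units
Formula: V = (1/3) * base_area * h
base_area = 9.4 * 4 = 37.6
base_area * h = 37.6 * 4.4 = 165.44
V = 165.44 / 3
V = 55.15
55.15 units^3


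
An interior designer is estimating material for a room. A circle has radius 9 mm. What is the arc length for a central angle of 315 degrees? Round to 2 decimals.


Shape: circular arc
Radius r = 9 mm, Angle = 315 degrees
Formula: L = (angle/360) * 2 * pi * r
2 * pi * r = 18 * pi
L = (315/360) * 18 * pi
L = 15.75 * pi
L = 49.48
49.48 mm


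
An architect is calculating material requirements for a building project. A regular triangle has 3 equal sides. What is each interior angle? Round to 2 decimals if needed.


Shape: regular triangle (3 sides)
Formula: interior angle = (n - 2) * 180 / n
(n - 2) = 1
(n - 2) * 180 = 180
angle = 180 / 3
angle = 60
60 degrees


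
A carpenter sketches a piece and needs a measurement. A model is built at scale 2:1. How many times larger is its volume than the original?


Linear scale factor k = 2
Rule: under a linear scaling by k, volumes scale by k^3.
k^3 = 2 * 2 * 2
k^3 = 4 * 2
k^3 = 8
Volume scales by a factor of 8.
8 (dimensionless)


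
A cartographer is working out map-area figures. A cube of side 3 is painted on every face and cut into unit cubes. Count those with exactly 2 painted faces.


Large cube: 3 x 3 x 3, cut into unit cubes.
n = 3, so n - 2 = 1
Cubes with 2 painted faces lie along the edges, excluding corners.
A cube has 12 edges; each contributes (n - 2) = 1 such cubes.
Count = 12 * 1 = 12
12 unit cubes


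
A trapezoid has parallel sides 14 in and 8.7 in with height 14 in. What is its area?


Shape: trapezoid
Parallel sides a = 14 in, b = 8.7 in; Height h = 14 in
Formula: A = (a + b) * h / 2
a + b = 14 + 8.7 = 22.7
A = 22.7 * 14 / 2
A = 317.8 / 2
A = 158.9
158.9 in^2


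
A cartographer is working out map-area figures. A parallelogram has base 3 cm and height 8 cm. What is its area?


Shape: parallelogram
Base b = 3 cm, Height h = 8 cm
Formula: A = b * h
A = 3 * 8
A = 24
24 cm^2


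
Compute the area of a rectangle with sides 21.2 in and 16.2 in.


Shape: rectangle
Length l = 21.2 in, Width w = 16.2 in
Formula: A = l * w
A = 21.2 * 16.2
A = 343.44
343.44 in^2


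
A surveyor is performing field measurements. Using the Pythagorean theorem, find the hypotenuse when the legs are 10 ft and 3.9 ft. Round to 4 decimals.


Shape: right triangle
Legs a = 10 ft, b = 3.9 ft
Formula: c = sqrt(a^2 + b^2)
a^2 = 100, b^2 = 15.21
a^2 + b^2 = 115.21
c = sqrt(115.21)
c = 10.7336
10.7336 ft


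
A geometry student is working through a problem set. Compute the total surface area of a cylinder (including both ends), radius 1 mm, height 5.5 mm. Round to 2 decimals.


Shape: closed cylinder
Radius r = 1 mm, Height h = 5.5 mm
Formula: SA = 2*pi*r^2 + 2*pi*r*h = 2*pi*r*(r + h)
r + h = 6.5
2 * r * (r + h) = 2 * 1 * 6.5 = 13
SA = 13 * pi
SA = 40.84
40.84 mm^2


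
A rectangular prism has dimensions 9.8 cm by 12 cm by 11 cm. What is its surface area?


Shape: rectangular prism
l = 9.8 cm, w = 12 cm, h = 11 cm
Formula: SA = 2(lw + lh + wh)
lw = 117.6, lh = 107.8, wh = 132
lw + lh + wh = 357.4
SA = 2 * 357.4
SA = 714.8
714.8 cm^2


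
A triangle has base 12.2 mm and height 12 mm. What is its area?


Shape: triangle
Base b = 12.2 mm, Height h = 12 mm
Formula: A = (1/2) * b * h
A = 0.5 * 12.2 * 12
A = 0.5 * 146.4
A = 73.2
73.2 mm^2


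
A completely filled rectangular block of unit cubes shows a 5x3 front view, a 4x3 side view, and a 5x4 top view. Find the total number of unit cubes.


Orthographic views of a solid rectangular block:
Front view 5 x 3 -> length = 5, height = 3
Side view 4 x 3 -> width = 4, height = 3 (consistent)
Top view 5 x 4 -> confirms length = 5, width = 4
The block is 5 x 4 x 3.
Total unit cubes = 5 * 4 * 3 = 60
60 unit cubes


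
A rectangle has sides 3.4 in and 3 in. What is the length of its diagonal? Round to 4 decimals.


Shape: rectangle (diagonal via Pythagoras)
Sides: 3.4 in and 3 in
Formula: d = sqrt(l^2 + w^2)
l^2 = 11.56, w^2 = 9
l^2 + w^2 = 20.56
d = sqrt(20.56)
d = 4.5343
4.5343 in


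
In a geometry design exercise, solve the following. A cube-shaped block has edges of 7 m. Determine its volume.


Shape: cube
Side s = 7 m
Formula: V = s^3
V = 7 * 7 * 7
V = 49 * 7
V = 343
343 m^3


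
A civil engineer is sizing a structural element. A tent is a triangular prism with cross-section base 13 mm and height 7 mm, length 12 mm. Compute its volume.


Shape: triangular prism
Triangle base = 13 mm, triangle height = 7 mm, prism length L = 12 mm
Formula: V = (1/2 * b * h_tri) * L
Cross-section area = 0.5 * 13 * 7 = 45.5
V = 45.5 * 12
V = 546
546 mm^3


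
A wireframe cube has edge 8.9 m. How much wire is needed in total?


Shape: cube
Side s = 8.9 m
A cube has 12 edges, all equal.
Formula: total edge length = 12 * s
Total = 12 * 8.9
Total = 106.8
106.8 m


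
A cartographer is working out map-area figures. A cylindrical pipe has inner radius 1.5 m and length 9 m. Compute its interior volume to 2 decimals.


Shape: cylinder
Radius r = 1.5 m, Height h = 9 m
Formula: V = pi * r^2 * h
r^2 = 2.25
V = pi * 2.25 * 9
V = 20.25 * pi
V = 63.62
63.62 m^3


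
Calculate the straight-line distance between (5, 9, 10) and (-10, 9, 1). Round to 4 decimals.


3D distance between two points
P1 = (5, 9, 10), P2 = (-10, 9, 1)
Formula: d = sqrt((x2-x1)^2 + (y2-y1)^2 + (z2-z1)^2)
dx = -10 - 5 = -15
dy = 9 - 9 = 0
dz = 1 - 10 = -9
dx^2 + dy^2 + dz^2 = 225 + 0 + 81 = 306
d = sqrt(306)
d = 17.4929
17.4929 units


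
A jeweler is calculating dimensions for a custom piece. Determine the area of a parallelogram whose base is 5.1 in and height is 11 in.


Shape: parallelogram
Base b = 5.1 in, Height h = 11 in
Formula: A = b * h
A = 5.1 * 11
A = 56.1
56.1 in^2


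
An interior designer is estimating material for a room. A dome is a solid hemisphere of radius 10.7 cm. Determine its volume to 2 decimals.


Shape: hemisphere (half of a sphere)
Radius r = 10.7 cm
Formula: V = (1/2) * (4/3) * pi * r^3 = (2/3) * pi * r^3
r^3 = 1225.043
(2/3) * 1225.043 = 816.695333
V = 816.695333 * pi
V = 2565.72
2565.72 cm^3


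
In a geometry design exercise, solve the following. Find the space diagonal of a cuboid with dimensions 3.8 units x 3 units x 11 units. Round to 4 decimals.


Shape: rectangular box (space diagonal)
l = 3.8 units, w = 3 units, h = 11 units
Visualize: the diagonal of the base, then a right triangle with that diagonal and the height.
Formula: d = sqrt(l^2 + w^2 + h^2)
l^2 + w^2 + h^2 = 14.44 + 9 + 121 = 144.44
d = sqrt(144.44)
d = 12.0183
12.0183 units


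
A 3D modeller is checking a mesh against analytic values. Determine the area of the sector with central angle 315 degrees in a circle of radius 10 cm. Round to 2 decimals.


Shape: circular sector
Radius r = 10 cm, Angle = 315 degrees
Formula: A = (angle/360) * pi * r^2
r^2 = 100
Fraction of circle = 315/360
A = (315/360) * pi * 100
A = 87.5 * pi
A = 274.89
274.89 cm^2


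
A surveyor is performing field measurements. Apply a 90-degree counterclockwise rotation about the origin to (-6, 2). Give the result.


Transformation: rotation about the origin
Original point: (-6, 2)
Rule for 90 deg counterclockwise: (x, y) -> (-y, x)
Apply: (-6, 2) -> (-2, -6)
(-2, -6)


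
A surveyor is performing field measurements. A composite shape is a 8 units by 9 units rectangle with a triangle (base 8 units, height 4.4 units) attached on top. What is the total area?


Composite shape: rectangle + triangle
Rectangle area = 8 * 9 = 72
Triangle area = 0.5 * 8 * 4.4 = 17.6
Total = 72 + 17.6
Total = 89.6
89.6 units^2


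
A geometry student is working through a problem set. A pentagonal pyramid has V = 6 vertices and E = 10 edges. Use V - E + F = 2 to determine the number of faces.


Polyhedron: pentagonal pyramid
Euler's formula for convex polyhedra: V - E + F = 2
Given: V = 6 vertices and E = 10 edges
Solve for F:
F = 2 + E - V = 2 + 10 - 6 = 6
6 faces


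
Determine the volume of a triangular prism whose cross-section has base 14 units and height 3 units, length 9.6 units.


Shape: triangular prism
Triangle base = 14 units, triangle height = 3 units, prism length L = 9.6 units
Formula: V = (1/2 * b * h_tri) * L
Cross-section area = 0.5 * 14 * 3 = 21
V = 21 * 9.6
V = 201.6
201.6 units^3


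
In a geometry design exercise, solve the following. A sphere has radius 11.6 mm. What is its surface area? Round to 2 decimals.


Shape: sphere
Radius r = 11.6 mm
Formula: SA = 4 * pi * r^2
r^2 = 134.56
SA = 4 * pi * 134.56
SA = 538.24 * pi
SA = 1690.93
1690.93 mm^2


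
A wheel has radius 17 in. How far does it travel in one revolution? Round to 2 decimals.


Shape: circle
Radius r = 17 in
Formula: C = 2 * pi * r
C = 2 * pi * 17
C = 34 * pi
C = 106.81
106.81 in


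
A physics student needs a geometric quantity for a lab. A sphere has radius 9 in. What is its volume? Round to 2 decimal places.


Shape: sphere
Radius r = 9 in
Formula: V = (4/3) * pi * r^3
r^3 = 729
(4/3) * 729 = 972
V = 972 * pi
V = 3053.63
3053.63 in^3


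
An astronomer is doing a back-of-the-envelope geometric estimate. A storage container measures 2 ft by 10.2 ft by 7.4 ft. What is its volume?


Shape: rectangular prism
l = 2 ft, w = 10.2 ft, h = 7.4 ft
Formula: V = l * w * h
V = 2 * 10.2 * 7.4
V = 20.4 * 7.4
V = 150.96
150.96 ft^3


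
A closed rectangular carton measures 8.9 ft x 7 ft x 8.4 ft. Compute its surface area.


Shape: rectangular prism
l = 8.9 ft, w = 7 ft, h = 8.4 ft
Formula: SA = 2(lw + lh + wh)
lw = 62.3, lh = 74.76, wh = 58.8
lw + lh + wh = 195.86
SA = 2 * 195.86
SA = 391.72
391.72 ft^2


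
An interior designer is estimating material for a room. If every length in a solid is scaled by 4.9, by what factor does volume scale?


Linear scale factor k = 4.9
Rule: under a linear scaling by k, volumes scale by k^3.
k^3 = 4.9 * 4.9 * 4.9
k^3 = 24.01 * 4.9
k^3 = 117.649
Volume scales by a factor of 117.649.
117.649 (dimensionless)


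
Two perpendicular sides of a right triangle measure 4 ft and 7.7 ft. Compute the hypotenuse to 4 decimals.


Shape: right triangle
Legs a = 4 ft, b = 7.7 ft
Formula: c = sqrt(a^2 + b^2)
a^2 = 16, b^2 = 59.29
a^2 + b^2 = 75.29
c = sqrt(75.29)
c = 8.677
8.677 ft


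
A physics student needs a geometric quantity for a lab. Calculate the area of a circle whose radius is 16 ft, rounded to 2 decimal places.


Shape: circle
Radius r = 16 ft
Formula: A = pi * r^2
r^2 = 16^2 = 256
A = pi * 256
A = 804.25
804.25 ft^2


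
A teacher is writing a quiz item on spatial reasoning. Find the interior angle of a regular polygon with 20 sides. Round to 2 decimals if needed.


Shape: regular icosagon (20 sides)
Formula: interior angle = (n - 2) * 180 / n
(n - 2) = 18
(n - 2) * 180 = 3240
angle = 3240 / 20
angle = 162
162 degrees


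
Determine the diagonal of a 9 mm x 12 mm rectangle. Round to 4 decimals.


Shape: rectangle (diagonal via Pythagoras)
Sides: 9 mm and 12 mm
Formula: d = sqrt(l^2 + w^2)
l^2 = 81, w^2 = 144
l^2 + w^2 = 225
d = sqrt(225)
d = 15.0
15 mm


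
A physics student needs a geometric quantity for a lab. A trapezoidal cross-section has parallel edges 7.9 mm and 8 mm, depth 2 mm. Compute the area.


Shape: trapezoid
Parallel sides a = 7.9 mm, b = 8 mm; Height h = 2 mm
Formula: A = (a + b) * h / 2
a + b = 7.9 + 8 = 15.9
A = 15.9 * 2 / 2
A = 31.8 / 2
A = 15.9
15.9 mm^2


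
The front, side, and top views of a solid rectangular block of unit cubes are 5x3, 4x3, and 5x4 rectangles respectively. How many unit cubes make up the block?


Orthographic views of a solid rectangular block:
Front view 5 x 3 -> length = 5, height = 3
Side view 4 x 3 -> width = 4, height = 3 (consistent)
Top view 5 x 4 -> confirms length = 5, width = 4
The block is 5 x 4 x 3.
Total unit cubes = 5 * 4 * 3 = 60
60 unit cubes


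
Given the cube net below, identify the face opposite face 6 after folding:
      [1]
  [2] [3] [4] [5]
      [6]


Net: cross layout. Take square 3 as the base (bottom).
Fold the four squares in the horizontal row up around 3: 2 -> left, 4 -> right, 5 wraps to the top.
Fold 1 and 6 up from 3: 1 -> back, 6 -> front.
Opposite pairs are therefore: (1, 6), (2, 4), (3, 5).
Face 6 is opposite face 1.
face 1


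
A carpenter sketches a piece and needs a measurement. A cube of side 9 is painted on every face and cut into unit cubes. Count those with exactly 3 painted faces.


Large cube: 9 x 9 x 9, cut into unit cubes.
Cubes with 3 painted faces are at the corners. A cube always has 8 corners.
Count = 8
8 unit cubes


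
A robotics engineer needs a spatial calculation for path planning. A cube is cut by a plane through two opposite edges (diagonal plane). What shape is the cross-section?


Solid: cube
Cutting plane: through two opposite edges (diagonal plane)
Visualize the intersection of the plane with the solid's surface.
The boundary of the cut region is a rectangle.
rectangle


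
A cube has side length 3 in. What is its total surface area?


Shape: cube
Side s = 3 in
A cube has 6 square faces.
Formula: SA = 6 * s^2
s^2 = 9
SA = 6 * 9
SA = 54
54 in^2


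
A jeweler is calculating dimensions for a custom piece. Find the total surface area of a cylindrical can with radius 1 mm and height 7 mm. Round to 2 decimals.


Shape: closed cylinder
Radius r = 1 mm, Height h = 7 mm
Formula: SA = 2*pi*r^2 + 2*pi*r*h = 2*pi*r*(r + h)
r + h = 8
2 * r * (r + h) = 2 * 1 * 8 = 16
SA = 16 * pi
SA = 50.27
50.27 mm^2


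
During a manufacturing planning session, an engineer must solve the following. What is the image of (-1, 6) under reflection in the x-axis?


Transformation: reflection
Original point: (-1, 6)
Rule for reflection over the x-axis: (x, y) -> (x, -y)
Apply: (-1, 6) -> (-1, -6)
(-1, -6)


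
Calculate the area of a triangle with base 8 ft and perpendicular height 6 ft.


Shape: triangle
Base b = 8 ft, Height h = 6 ft
Formula: A = (1/2) * b * h
A = 0.5 * 8 * 6
A = 0.5 * 48
A = 24
24 ft^2


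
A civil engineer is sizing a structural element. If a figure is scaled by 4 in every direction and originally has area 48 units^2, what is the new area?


Linear scale factor k = 4
Original area = 48 units^2
Rule: under a linear scaling by k, areas scale by k^2.
k^2 = 4^2 = 16
New area = 48 * 16
New area = 768
768 units^2


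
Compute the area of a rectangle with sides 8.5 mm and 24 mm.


Shape: rectangle
Length l = 8.5 mm, Width w = 24 mm
Formula: A = l * w
A = 8.5 * 24
A = 204
204 mm^2


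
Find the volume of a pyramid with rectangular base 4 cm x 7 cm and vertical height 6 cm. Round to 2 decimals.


Shape: rectangular pyramid
Base: 4 cm x 7 cm, Height h = 6 cm
Formula: V = (1/3) * base_area * h
base_area = 4 * 7 = 28
base_area * h = 28 * 6 = 168
V = 168 / 3
V = 56
56 cm^3


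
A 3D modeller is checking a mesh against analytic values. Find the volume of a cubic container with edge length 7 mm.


Shape: cube
Side s = 7 mm
Formula: V = s^3
V = 7 * 7 * 7
V = 49 * 7
V = 343
343 mm^3


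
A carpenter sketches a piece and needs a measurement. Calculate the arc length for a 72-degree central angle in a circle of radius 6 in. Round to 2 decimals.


Shape: circular arc
Radius r = 6 in, Angle = 72 degrees
Formula: L = (angle/360) * 2 * pi * r
2 * pi * r = 12 * pi
L = (72/360) * 12 * pi
L = 2.4 * pi
L = 7.54
7.54 in


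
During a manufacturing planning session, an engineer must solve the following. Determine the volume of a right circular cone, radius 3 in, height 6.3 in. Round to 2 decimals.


Shape: cone
Radius r = 3 in, Height h = 6.3 in
Formula: V = (1/3) * pi * r^2 * h
r^2 = 9
pi * r^2 * h = pi * 9 * 6.3 = 56.7 * pi
V = 56.7 * pi / 3
V = 59.38
59.38 in^3


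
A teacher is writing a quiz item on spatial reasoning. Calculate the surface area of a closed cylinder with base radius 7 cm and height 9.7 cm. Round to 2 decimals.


Shape: closed cylinder
Radius r = 7 cm, Height h = 9.7 cm
Formula: SA = 2*pi*r^2 + 2*pi*r*h = 2*pi*r*(r + h)
r + h = 16.7
2 * r * (r + h) = 2 * 7 * 16.7 = 233.8
SA = 233.8 * pi
SA = 734.5
734.5 cm^2


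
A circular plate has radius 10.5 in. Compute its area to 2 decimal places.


Shape: circle
Radius r = 10.5 in
Formula: A = pi * r^2
r^2 = 10.5^2 = 110.25
A = pi * 110.25
A = 346.36
346.36 in^2


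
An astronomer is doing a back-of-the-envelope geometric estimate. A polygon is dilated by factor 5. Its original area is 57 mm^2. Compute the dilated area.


Linear scale factor k = 5
Original area = 57 mm^2
Rule: under a linear scaling by k, areas scale by k^2.
k^2 = 5^2 = 25
New area = 57 * 25
New area = 1425
1425 mm^2


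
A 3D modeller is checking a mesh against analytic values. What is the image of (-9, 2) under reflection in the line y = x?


Transformation: reflection
Original point: (-9, 2)
Rule for reflection over y = x: (x, y) -> (y, x)
Apply: (-9, 2) -> (2, -9)
(2, -9)


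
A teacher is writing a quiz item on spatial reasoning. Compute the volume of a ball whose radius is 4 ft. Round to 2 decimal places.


Shape: sphere
Radius r = 4 ft
Formula: V = (4/3) * pi * r^3
r^3 = 64
(4/3) * 64 = 85.333333
V = 85.333333 * pi
V = 268.08
268.08 ft^3


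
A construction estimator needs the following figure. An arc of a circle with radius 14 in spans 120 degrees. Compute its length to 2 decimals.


Shape: circular arc
Radius r = 14 in, Angle = 120 degrees
Formula: L = (angle/360) * 2 * pi * r
2 * pi * r = 28 * pi
L = (120/360) * 28 * pi
L = 9.333333 * pi
L = 29.32
29.32 in


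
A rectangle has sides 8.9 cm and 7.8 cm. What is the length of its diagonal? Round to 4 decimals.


Shape: rectangle (diagonal via Pythagoras)
Sides: 8.9 cm and 7.8 cm
Formula: d = sqrt(l^2 + w^2)
l^2 = 79.21, w^2 = 60.84
l^2 + w^2 = 140.05
d = sqrt(140.05)
d = 11.8343
11.8343 cm


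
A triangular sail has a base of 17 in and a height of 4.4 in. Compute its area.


Shape: triangle
Base b = 17 in, Height h = 4.4 in
Formula: A = (1/2) * b * h
A = 0.5 * 17 * 4.4
A = 0.5 * 74.8
A = 37.4
37.4 in^2


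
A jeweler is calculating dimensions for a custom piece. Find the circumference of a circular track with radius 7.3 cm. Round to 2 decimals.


Shape: circle
Radius r = 7.3 cm
Formula: C = 2 * pi * r
C = 2 * pi * 7.3
C = 14.6 * pi
C = 45.87
45.87 cm


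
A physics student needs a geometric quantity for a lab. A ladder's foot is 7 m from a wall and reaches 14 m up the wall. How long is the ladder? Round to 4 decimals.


Shape: right triangle
Legs a = 7 m, b = 14 m
Formula: c = sqrt(a^2 + b^2)
a^2 = 49, b^2 = 196
a^2 + b^2 = 245
c = sqrt(245)
c = 15.6525
15.6525 m


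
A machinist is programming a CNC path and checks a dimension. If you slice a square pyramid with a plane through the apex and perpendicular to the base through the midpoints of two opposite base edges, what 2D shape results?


Solid: square pyramid
Cutting plane: through the apex and perpendicular to the base through the midpoints of two opposite base edges
Visualize the intersection of the plane with the solid's surface.
The boundary of the cut region is a isosceles triangle.
isosceles triangle


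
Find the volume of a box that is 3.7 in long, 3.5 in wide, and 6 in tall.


Shape: rectangular prism
l = 3.7 in, w = 3.5 in, h = 6 in
Formula: V = l * w * h
V = 3.7 * 3.5 * 6
V = 12.95 * 6
V = 77.7
77.7 in^3


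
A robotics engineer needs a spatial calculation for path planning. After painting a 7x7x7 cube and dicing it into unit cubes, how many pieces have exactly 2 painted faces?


Large cube: 7 x 7 x 7, cut into unit cubes.
n = 7, so n - 2 = 5
Cubes with 2 painted faces lie along the edges, excluding corners.
A cube has 12 edges; each contributes (n - 2) = 5 such cubes.
Count = 12 * 5 = 60
60 unit cubes
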